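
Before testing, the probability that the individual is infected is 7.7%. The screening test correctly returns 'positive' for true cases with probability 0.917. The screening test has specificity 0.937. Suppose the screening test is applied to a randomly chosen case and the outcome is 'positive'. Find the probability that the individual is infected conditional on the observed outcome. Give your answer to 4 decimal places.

Let H be the event that the individual is infected. P(H) = 0.077, so P(¬H) = 0.923. With E the 'positive' result, P(E|H) = 0.917 and P(E|¬H) = 0.063.
P(E) = 0.917·0.077 + 0.063·0.923 = 0.070609 + 0.058149 = 0.12876.
By Bayes' theorem, P(H|E) = 0.070609 / 0.12876 = 0.5484.

P(H | E) ≈ 0.5484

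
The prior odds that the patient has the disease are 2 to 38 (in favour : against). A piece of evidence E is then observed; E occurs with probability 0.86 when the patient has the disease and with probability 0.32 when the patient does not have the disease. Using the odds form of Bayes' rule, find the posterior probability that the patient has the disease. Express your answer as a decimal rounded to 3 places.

Prior odds = 2/38 = 0.052632. In log-odds, ln(0.052632) = -2.9444.
Add log likelihood ratio: ln(2.6875) = 0.98861.
Posterior log-odds = -1.9558, so posterior odds = exp(-1.9558) = 0.14145. Converting, P(H|E) = 0.14145/1.1414 = 0.124.

Posterior probability ≈ 0.124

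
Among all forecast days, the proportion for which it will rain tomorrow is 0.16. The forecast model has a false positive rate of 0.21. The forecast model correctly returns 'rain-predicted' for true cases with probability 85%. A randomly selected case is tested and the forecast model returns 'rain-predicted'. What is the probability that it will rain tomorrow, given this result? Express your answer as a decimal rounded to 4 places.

P(H | E) ≈ 0.4353

Let H be the event that it will rain tomorrow. P(H) = 0.16, so P(¬H) = 0.84. With E the 'rain-predicted' result, P(E|H) = 0.85 and P(E|¬H) = 0.21.
P(E) = 0.85·0.16 + 0.21·0.84 = 0.13600 + 0.17640 = 0.31240.
By Bayes' theorem, P(H|E) = 0.13600 / 0.31240 = 0.4353.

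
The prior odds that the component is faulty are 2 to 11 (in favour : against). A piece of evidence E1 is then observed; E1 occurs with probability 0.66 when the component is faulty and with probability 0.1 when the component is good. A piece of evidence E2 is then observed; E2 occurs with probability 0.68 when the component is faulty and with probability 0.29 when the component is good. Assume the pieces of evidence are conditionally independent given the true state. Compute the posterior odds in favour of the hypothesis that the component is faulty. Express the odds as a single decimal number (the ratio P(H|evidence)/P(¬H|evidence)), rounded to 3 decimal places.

Posterior odds ≈ 2.814

Prior odds = 2/11 = 0.18182.
Likelihood ratio for E1 = 0.66/0.1 = 6.6000.
Likelihood ratio for E2 = 0.68/0.29 = 2.3448.
Posterior odds = prior odds × LR₁ × LR₂ = 2.8138.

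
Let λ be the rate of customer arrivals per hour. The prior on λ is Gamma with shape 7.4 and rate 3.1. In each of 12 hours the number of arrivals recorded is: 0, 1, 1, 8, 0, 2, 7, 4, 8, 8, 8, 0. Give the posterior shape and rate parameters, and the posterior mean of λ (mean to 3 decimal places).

Posterior: Gamma(shape=54.4, rate=15.1); mean ≈ 3.603

Total count ∑xᵢ = 47 over n = 12 hours.
Gamma is conjugate to the Poisson likelihood: posterior is Gamma(shape = 7.4+47 = 54.4, rate = 3.1+12 = 15.1).
Posterior mean = shape/rate = 54.4/15.1 = 3.603.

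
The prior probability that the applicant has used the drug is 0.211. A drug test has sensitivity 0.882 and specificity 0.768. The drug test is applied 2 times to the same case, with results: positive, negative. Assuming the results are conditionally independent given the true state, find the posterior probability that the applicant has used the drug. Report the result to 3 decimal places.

With H the event that the applicant has used the drug, the joint likelihood of the observed sequence is P(data|H) = 0.882·0.118 = 0.10408 and P(data|¬H) = 0.232·0.768 = 0.17818.
Bayes: P(H|data) = 0.211·0.10408 / (0.211·0.10408 + 0.789·0.17818) = 0.021960/0.16254 = 0.1351.

Posterior P(H) ≈ 0.135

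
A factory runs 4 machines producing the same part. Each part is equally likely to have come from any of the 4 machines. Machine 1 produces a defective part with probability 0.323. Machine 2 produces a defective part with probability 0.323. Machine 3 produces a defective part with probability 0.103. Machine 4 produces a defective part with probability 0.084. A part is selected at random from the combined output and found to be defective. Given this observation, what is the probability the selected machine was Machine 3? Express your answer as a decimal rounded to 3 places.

Posterior probability ≈ 0.124

Tabulate prior·likelihood by source: [1] prior 0.25, lik 0.323, product 0.08075; [2] prior 0.25, lik 0.323, product 0.08075; [3] prior 0.25, lik 0.103, product 0.02575; [4] prior 0.25, lik 0.084, product 0.02100.
Normalizing constant = 0.20825; the posterior for Machine 3 is its product over the sum, 0.02575/0.20825 = 0.124.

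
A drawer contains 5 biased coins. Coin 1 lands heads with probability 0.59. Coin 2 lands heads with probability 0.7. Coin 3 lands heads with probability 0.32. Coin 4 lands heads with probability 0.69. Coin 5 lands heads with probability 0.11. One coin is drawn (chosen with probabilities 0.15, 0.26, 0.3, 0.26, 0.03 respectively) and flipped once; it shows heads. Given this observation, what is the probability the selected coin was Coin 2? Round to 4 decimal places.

P(heads|C1) = 0.59; P(heads|C2) = 0.7; P(heads|C3) = 0.32; P(heads|C4) = 0.69; P(heads|C5) = 0.11.
Prior × likelihood for each source: 0.15·0.59=0.08850, 0.26·0.7=0.1820, 0.3·0.32=0.09600, 0.26·0.69=0.1794, 0.03·0.11=0.003300. Summing gives P(heads) = 0.54920.
P(Coin 2 | heads) = 0.1820 / 0.54920 = 0.3314.

Posterior probability ≈ 0.3314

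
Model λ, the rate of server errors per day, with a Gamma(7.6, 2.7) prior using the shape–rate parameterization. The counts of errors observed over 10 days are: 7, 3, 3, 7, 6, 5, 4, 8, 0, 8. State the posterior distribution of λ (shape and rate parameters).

The Poisson likelihood adds the total count to the shape and the number of exposure periods to the rate. Here ∑xᵢ = 51 and n = 10, so shape 7.6→58.6 and rate 2.7→12.7.

Posterior: Gamma(shape=58.6, rate=12.7)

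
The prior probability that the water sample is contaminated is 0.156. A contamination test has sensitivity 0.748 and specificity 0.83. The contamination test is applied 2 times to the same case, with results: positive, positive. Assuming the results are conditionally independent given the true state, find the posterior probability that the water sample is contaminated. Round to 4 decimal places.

Posterior P(H) ≈ 0.7816

With H the event that the water sample is contaminated, the joint likelihood of the observed sequence is P(data|H) = 0.748·0.748 = 0.55950 and P(data|¬H) = 0.17·0.17 = 0.028900.
Bayes: P(H|data) = 0.156·0.55950 / (0.156·0.55950 + 0.844·0.028900) = 0.087283/0.11167 = 0.7816.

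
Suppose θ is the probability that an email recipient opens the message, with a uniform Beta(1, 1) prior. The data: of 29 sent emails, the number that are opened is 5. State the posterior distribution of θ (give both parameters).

Observing 5 successes and 24 failures updates Beta(1, 1) by adding the success and failure counts to the two shape parameters: α = 1+5 = 6, β = 1+24 = 25.

Posterior: Beta(6, 25)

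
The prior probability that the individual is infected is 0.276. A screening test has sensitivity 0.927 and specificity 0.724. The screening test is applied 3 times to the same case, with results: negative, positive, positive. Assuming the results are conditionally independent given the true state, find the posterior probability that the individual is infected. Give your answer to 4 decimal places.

Let H be the event that the individual is infected; start with P(H) = 0.276. P('positive'|H) = 0.927, P('positive'|¬H) = 0.276.
Update on result 1 ('negative'): P(H) ← 0.073·0.2760 / (0.073·0.2760 + 0.724·0.7240) = 0.020148/0.54432 = 0.0370.
Update on result 2 ('positive'): P(H) ← 0.927·0.0370 / (0.927·0.0370 + 0.276·0.9630) = 0.034313/0.30010 = 0.1143.
Update on result 3 ('positive'): P(H) ← 0.927·0.1143 / (0.927·0.1143 + 0.276·0.8857) = 0.10599/0.35043 = 0.3025.

Posterior P(H) ≈ 0.3025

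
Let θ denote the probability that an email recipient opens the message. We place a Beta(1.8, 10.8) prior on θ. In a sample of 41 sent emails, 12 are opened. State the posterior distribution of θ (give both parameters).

The binomial likelihood is conjugate to the Beta prior: with 12 successes and 29 failures, the posterior is Beta(1.8+12, 10.8+29) = Beta(13.8, 39.8).

Posterior: Beta(13.8, 39.8)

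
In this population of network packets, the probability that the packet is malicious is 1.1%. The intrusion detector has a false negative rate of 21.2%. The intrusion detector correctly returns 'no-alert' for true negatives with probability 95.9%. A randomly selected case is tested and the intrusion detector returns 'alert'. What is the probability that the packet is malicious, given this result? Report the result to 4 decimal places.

P(H | E) ≈ 0.1761

Write H for 'the packet is malicious'. Prior odds H:¬H = 0.011/0.989 = 0.011122. For the 'alert' outcome, the likelihood ratio is 0.788/0.041 = 19.220.
Posterior odds = 0.011122 × 19.220 = 0.21377, so P(H|E) = 0.21377/(1+0.21377) = 0.1761.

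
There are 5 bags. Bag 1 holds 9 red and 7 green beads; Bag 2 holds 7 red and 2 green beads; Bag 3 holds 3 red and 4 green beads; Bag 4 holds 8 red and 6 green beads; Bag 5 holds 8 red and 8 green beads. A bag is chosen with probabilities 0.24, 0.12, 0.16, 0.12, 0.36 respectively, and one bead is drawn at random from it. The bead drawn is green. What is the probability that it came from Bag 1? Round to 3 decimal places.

Posterior probability ≈ 0.231

Tabulate prior·likelihood by source: [1] prior 0.24, lik 0.4375, product 0.1050; [2] prior 0.12, lik 0.2222, product 0.02667; [3] prior 0.16, lik 0.5714, product 0.09143; [4] prior 0.12, lik 0.4286, product 0.05143; [5] prior 0.36, lik 0.5, product 0.1800.
Normalizing constant = 0.45452; the posterior for Bag 1 is its product over the sum, 0.1050/0.45452 = 0.231.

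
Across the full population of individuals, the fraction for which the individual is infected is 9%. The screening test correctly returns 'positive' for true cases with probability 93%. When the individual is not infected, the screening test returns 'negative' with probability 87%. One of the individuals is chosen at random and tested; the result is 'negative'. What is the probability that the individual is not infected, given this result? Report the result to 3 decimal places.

Write H for 'the individual is infected'. Prior odds H:¬H = 0.09/0.91 = 0.098901. For the 'negative' outcome, the likelihood ratio is 0.07/0.87 = 0.080460.
Posterior odds = 0.098901 × 0.080460 = 0.0079576, so P(H|E) = 0.0079576/(1+0.0079576) = 0.008. Then P(¬H|E) = 1 − 0.008 = 0.992.

P(¬H | E) ≈ 0.992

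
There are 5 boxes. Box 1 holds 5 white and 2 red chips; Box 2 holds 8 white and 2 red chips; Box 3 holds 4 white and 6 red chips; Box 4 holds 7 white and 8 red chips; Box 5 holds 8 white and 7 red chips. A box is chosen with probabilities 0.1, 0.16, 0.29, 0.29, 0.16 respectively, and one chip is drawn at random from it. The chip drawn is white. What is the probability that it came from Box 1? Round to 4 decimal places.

Posterior probability ≈ 0.1332

P(white|Box 1) = 0.7143; P(white|Box 2) = 0.8; P(white|Box 3) = 0.4; P(white|Box 4) = 0.4667; P(white|Box 5) = 0.5333.
Prior × likelihood for each source: 0.1·0.7143=0.07143, 0.16·0.8=0.1280, 0.29·0.4=0.1160, 0.29·0.4667=0.1353, 0.16·0.5333=0.08533. Summing gives P(white) = 0.53610.
P(Box 1 | white) = 0.07143 / 0.53610 = 0.1332.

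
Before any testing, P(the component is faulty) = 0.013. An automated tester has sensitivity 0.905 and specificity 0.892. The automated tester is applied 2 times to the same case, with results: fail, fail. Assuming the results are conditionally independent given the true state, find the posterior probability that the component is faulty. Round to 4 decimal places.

Posterior P(H) ≈ 0.4805

Let H be the event that the component is faulty; start with P(H) = 0.013. P('fail'|H) = 0.905, P('fail'|¬H) = 0.108.
Update on result 1 ('fail'): P(H) ← 0.905·0.0130 / (0.905·0.0130 + 0.108·0.9870) = 0.011765/0.11836 = 0.0994.
Update on result 2 ('fail'): P(H) ← 0.905·0.0994 / (0.905·0.0994 + 0.108·0.9006) = 0.089956/0.18722 = 0.4805.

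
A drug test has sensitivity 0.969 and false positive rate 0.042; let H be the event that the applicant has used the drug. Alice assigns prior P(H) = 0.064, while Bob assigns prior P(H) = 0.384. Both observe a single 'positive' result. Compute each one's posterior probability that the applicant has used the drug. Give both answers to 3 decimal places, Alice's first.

Alice: 0.612; Bob: 0.935

The likelihood ratio for a 'positive' result is 0.969/0.042 = 23.071.
Alice: prior odds 0.064/0.936 = 0.068376; posterior odds 1.5775; posterior probability 0.612.
Bob: prior odds 0.384/0.616 = 0.62338; posterior odds 14.382; posterior probability 0.935.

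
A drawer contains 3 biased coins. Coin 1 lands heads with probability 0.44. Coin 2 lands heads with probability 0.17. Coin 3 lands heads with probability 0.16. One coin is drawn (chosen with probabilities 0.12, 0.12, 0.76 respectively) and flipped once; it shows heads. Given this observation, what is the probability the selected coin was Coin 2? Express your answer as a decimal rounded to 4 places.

Posterior probability ≈ 0.1047

Tabulate prior·likelihood by source: [1] prior 0.12, lik 0.44, product 0.05280; [2] prior 0.12, lik 0.17, product 0.02040; [3] prior 0.76, lik 0.16, product 0.1216.
Normalizing constant = 0.19480; the posterior for Coin 2 is its product over the sum, 0.02040/0.19480 = 0.1047.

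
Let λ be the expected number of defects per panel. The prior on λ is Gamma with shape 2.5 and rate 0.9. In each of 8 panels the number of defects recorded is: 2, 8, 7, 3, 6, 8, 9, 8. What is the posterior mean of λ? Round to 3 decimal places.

Posterior mean ≈ 6.011

Total count ∑xᵢ = 51 over n = 8 panels.
Gamma is conjugate to the Poisson likelihood: posterior is Gamma(shape = 2.5+51 = 53.5, rate = 0.9+8 = 8.9).
Posterior mean = shape/rate = 53.5/8.9 = 6.011.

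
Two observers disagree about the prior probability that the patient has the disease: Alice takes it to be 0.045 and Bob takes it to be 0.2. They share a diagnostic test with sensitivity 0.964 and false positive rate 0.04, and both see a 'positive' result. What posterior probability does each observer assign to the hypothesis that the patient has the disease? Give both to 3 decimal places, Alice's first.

Alice: 0.532; Bob: 0.858

P('+'|H) = 0.964, P('+'|¬H) = 0.04.
Alice: numerator 0.964·0.045 = 0.043380; evidence = 0.043380+0.04·0.955 = 0.081580; posterior = 0.532.
Bob: numerator 0.964·0.2 = 0.19280; evidence = 0.19280+0.04·0.8 = 0.22480; posterior = 0.858.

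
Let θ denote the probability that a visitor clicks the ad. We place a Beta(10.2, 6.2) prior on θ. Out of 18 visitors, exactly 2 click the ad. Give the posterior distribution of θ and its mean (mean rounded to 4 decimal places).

Observing 2 successes and 16 failures updates Beta(10.2, 6.2) by adding the success and failure counts to the two shape parameters: α = 10.2+2 = 12.2, β = 6.2+16 = 22.2.
E[θ | data] = 12.2/(12.2+22.2) = 0.3547.

Posterior: Beta(12.2, 22.2); mean ≈ 0.3547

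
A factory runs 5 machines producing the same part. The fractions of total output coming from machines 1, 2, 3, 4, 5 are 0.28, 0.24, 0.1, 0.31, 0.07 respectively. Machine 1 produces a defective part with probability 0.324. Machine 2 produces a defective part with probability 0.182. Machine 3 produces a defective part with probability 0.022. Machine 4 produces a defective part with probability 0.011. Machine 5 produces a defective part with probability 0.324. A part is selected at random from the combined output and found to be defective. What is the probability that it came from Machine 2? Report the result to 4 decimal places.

Posterior probability ≈ 0.2685

P(defective|M1) = 0.324; P(defective|M2) = 0.182; P(defective|M3) = 0.022; P(defective|M4) = 0.011; P(defective|M5) = 0.324.
Prior × likelihood for each source: 0.28·0.324=0.09072, 0.24·0.182=0.04368, 0.1·0.022=0.002200, 0.31·0.011=0.003410, 0.07·0.324=0.02268. Summing gives P(defective) = 0.16269.
P(Machine 2 | defective) = 0.04368 / 0.16269 = 0.2685.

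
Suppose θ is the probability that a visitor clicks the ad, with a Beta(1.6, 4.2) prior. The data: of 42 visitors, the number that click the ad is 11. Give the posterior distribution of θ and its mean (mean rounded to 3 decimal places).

Posterior: Beta(12.6, 35.2); mean ≈ 0.264

Observing 11 successes and 31 failures updates Beta(1.6, 4.2) by adding the success and failure counts to the two shape parameters: α = 1.6+11 = 12.6, β = 4.2+31 = 35.2.
E[θ | data] = 12.6/(12.6+35.2) = 0.264.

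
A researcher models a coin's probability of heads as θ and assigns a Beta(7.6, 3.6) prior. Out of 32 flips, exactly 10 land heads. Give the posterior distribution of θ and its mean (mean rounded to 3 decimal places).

Observing 10 successes and 22 failures updates Beta(7.6, 3.6) by adding the success and failure counts to the two shape parameters: α = 7.6+10 = 17.6, β = 3.6+22 = 25.6.
Posterior mean = α/(α+β) = 17.6/43.2 = 0.407.

Posterior: Beta(17.6, 25.6); mean ≈ 0.407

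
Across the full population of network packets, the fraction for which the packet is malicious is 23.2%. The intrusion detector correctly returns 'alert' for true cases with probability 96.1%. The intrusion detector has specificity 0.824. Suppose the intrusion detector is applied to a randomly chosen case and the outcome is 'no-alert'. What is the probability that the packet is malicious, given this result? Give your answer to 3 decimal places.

P(H | E) ≈ 0.014

Write H for 'the packet is malicious'. Prior odds H:¬H = 0.232/0.768 = 0.30208. For the 'no-alert' outcome, the likelihood ratio is 0.039/0.824 = 0.047330.
Posterior odds = 0.30208 × 0.047330 = 0.014298, so P(H|E) = 0.014298/(1+0.014298) = 0.014.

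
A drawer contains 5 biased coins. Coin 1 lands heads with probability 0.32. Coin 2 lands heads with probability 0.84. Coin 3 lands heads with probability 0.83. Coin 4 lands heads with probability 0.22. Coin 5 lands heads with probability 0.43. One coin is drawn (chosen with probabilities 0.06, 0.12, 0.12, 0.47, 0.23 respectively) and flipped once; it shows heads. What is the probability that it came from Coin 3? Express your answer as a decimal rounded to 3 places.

Tabulate prior·likelihood by source: [1] prior 0.06, lik 0.32, product 0.01920; [2] prior 0.12, lik 0.84, product 0.1008; [3] prior 0.12, lik 0.83, product 0.09960; [4] prior 0.47, lik 0.22, product 0.1034; [5] prior 0.23, lik 0.43, product 0.09890.
Normalizing constant = 0.42190; the posterior for Coin 3 is its product over the sum, 0.09960/0.42190 = 0.236.

Posterior probability ≈ 0.236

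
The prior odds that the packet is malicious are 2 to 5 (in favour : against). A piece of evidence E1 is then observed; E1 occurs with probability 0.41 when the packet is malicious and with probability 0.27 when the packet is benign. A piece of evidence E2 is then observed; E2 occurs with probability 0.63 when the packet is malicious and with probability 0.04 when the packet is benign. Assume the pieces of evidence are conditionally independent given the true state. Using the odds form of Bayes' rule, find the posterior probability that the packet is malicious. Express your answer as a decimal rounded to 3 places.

Prior odds = 2/5 = 0.40000.
Likelihood ratio for E1 = 0.41/0.27 = 1.5185.
Likelihood ratio for E2 = 0.63/0.04 = 15.750.
Posterior odds = prior odds × LR₁ × LR₂ = 9.5667.
Posterior probability = odds/(1+odds) = 9.5667/10.567 = 0.905.

Posterior probability ≈ 0.905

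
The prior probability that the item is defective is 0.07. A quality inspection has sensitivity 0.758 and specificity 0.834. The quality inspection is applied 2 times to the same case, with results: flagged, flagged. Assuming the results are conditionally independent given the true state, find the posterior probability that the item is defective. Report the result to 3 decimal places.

Let H be the event that the item is defective; start with P(H) = 0.07. P('flagged'|H) = 0.758, P('flagged'|¬H) = 0.166.
Update on result 1 ('flagged'): P(H) ← 0.758·0.0700 / (0.758·0.0700 + 0.166·0.9300) = 0.053060/0.20744 = 0.2558.
Update on result 2 ('flagged'): P(H) ← 0.758·0.2558 / (0.758·0.2558 + 0.166·0.7442) = 0.19388/0.31742 = 0.6108.

Posterior P(H) ≈ 0.611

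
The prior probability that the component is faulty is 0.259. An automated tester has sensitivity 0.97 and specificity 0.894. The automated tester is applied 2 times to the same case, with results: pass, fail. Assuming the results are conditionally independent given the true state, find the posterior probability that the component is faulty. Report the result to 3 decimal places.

Let H be the event that the component is faulty; start with P(H) = 0.259. P('fail'|H) = 0.97, P('fail'|¬H) = 0.106.
Update on result 1 ('pass'): P(H) ← 0.03·0.2590 / (0.03·0.2590 + 0.894·0.7410) = 0.0077700/0.67022 = 0.0116.
Update on result 2 ('fail'): P(H) ← 0.97·0.0116 / (0.97·0.0116 + 0.106·0.9884) = 0.011245/0.11602 = 0.0969.

Posterior P(H) ≈ 0.097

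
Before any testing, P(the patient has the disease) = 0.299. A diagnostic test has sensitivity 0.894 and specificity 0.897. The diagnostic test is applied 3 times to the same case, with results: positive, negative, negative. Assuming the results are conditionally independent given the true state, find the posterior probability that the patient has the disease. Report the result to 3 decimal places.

Posterior P(H) ≈ 0.049

Let H be the event that the patient has the disease; start with P(H) = 0.299. P('positive'|H) = 0.894, P('positive'|¬H) = 0.103.
Update on result 1 ('positive'): P(H) ← 0.894·0.2990 / (0.894·0.2990 + 0.103·0.7010) = 0.26731/0.33951 = 0.7873.
Update on result 2 ('negative'): P(H) ← 0.106·0.7873 / (0.106·0.7873 + 0.897·0.2127) = 0.083457/0.27422 = 0.3043.
Update on result 3 ('negative'): P(H) ← 0.106·0.3043 / (0.106·0.3043 + 0.897·0.6957) = 0.032260/0.65627 = 0.0492.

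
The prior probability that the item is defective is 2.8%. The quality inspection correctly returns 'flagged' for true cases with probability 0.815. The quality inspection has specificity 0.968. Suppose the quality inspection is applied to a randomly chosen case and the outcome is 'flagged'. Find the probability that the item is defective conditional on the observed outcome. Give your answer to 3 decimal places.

P(H | E) ≈ 0.423

Write H for 'the item is defective'. Prior odds H:¬H = 0.028/0.972 = 0.028807. For the 'flagged' outcome, the likelihood ratio is 0.815/0.032 = 25.469.
Posterior odds = 0.028807 × 25.469 = 0.73367, so P(H|E) = 0.73367/(1+0.73367) = 0.423.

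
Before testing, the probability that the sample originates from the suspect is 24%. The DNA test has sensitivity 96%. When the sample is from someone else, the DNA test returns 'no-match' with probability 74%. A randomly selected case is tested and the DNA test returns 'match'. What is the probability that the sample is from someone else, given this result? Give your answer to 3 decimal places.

Write H for 'the sample originates from the suspect'. Prior odds H:¬H = 0.24/0.76 = 0.31579. For the 'match' outcome, the likelihood ratio is 0.96/0.26 = 3.6923.
Posterior odds = 0.31579 × 3.6923 = 1.1660, so P(H|E) = 1.1660/(1+1.1660) = 0.538. Then P(¬H|E) = 1 − 0.538 = 0.462.

P(¬H | E) ≈ 0.462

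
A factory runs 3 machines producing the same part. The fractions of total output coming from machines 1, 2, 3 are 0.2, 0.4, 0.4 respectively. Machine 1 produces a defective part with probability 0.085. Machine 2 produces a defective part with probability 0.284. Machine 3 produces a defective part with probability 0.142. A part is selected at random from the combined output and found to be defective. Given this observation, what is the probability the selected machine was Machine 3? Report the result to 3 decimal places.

Posterior probability ≈ 0.303

Tabulate prior·likelihood by source: [1] prior 0.2, lik 0.085, product 0.01700; [2] prior 0.4, lik 0.284, product 0.1136; [3] prior 0.4, lik 0.142, product 0.05680.
Normalizing constant = 0.18740; the posterior for Machine 3 is its product over the sum, 0.05680/0.18740 = 0.303.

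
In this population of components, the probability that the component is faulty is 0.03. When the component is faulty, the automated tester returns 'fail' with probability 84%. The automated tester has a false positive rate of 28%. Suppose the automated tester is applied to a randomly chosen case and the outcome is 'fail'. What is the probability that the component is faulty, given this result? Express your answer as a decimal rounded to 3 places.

P(H | E) ≈ 0.085

Let H be the event that the component is faulty. P(H) = 0.03, so P(¬H) = 0.97. With E the 'fail' result, P(E|H) = 0.84 and P(E|¬H) = 0.28.
P(E) = 0.84·0.03 + 0.28·0.97 = 0.025200 + 0.27160 = 0.29680.
By Bayes' theorem, P(H|E) = 0.025200 / 0.29680 = 0.085.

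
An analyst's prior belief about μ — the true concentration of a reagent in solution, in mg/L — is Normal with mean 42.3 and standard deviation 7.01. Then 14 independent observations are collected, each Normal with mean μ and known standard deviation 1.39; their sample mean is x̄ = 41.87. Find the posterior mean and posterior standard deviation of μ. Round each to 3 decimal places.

Posterior mean ≈ 41.871; posterior SD ≈ 0.371

With known σ, the Normal prior is conjugate. Weight on the data is w = (n/σ²)/(n/σ² + 1/τ₀²) = 7.24600/(7.24600+0.0203500) = 0.99720.
Posterior mean = w·x̄ + (1−w)·μ₀ = 0.99720·41.87 + 0.0028006·42.3 = 41.871. Posterior variance = 1/(7.24600+0.0203500) = 0.137621, so SD = 0.371.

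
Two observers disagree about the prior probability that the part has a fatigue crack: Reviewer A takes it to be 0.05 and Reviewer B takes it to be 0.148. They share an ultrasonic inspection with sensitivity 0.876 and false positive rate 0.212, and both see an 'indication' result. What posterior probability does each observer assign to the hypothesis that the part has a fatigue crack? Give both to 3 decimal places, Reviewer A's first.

Reviewer A: 0.179; Reviewer B: 0.418

The likelihood ratio for an 'indication' result is 0.876/0.212 = 4.1321.
Reviewer A: prior odds 0.05/0.95 = 0.052632; posterior odds 0.21748; posterior probability 0.179.
Reviewer B: prior odds 0.148/0.852 = 0.17371; posterior odds 0.71778; posterior probability 0.418.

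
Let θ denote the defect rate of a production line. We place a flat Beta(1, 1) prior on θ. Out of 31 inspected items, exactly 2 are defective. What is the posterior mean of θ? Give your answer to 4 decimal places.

The binomial likelihood is conjugate to the Beta prior: with 2 successes and 29 failures, the posterior is Beta(1+2, 1+29) = Beta(3, 30).
Posterior mean = α/(α+β) = 3/33 = 0.0909.

Posterior mean ≈ 0.0909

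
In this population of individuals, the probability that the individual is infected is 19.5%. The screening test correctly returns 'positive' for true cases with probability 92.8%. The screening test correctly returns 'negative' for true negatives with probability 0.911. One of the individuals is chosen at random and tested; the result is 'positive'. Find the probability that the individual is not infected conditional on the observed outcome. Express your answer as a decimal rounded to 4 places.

P(¬H | E) ≈ 0.2836

Let H be the event that the individual is infected. P(H) = 0.195, so P(¬H) = 0.805. With E the 'positive' result, P(E|H) = 0.928 and P(E|¬H) = 0.089.
P(E) = 0.928·0.195 + 0.089·0.805 = 0.18096 + 0.071645 = 0.25260.
By Bayes' theorem, P(H|E) = 0.18096 / 0.25260 = 0.7164. Hence P(¬H|E) = 1 − 0.7164 = 0.2836.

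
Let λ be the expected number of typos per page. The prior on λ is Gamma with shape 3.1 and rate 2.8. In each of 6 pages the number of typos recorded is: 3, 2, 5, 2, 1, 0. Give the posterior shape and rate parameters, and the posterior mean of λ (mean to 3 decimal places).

The Poisson likelihood adds the total count to the shape and the number of exposure periods to the rate. Here ∑xᵢ = 13 and n = 6, so shape 3.1→16.1 and rate 2.8→8.8.
Posterior mean = shape/rate = 16.1/8.8 = 1.830.

Posterior: Gamma(shape=16.1, rate=8.8); mean ≈ 1.830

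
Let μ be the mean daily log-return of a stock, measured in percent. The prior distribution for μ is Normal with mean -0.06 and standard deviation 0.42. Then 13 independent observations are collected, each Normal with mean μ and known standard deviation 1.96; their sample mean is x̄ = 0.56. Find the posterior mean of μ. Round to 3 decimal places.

Prior precision 1/τ₀² = 1/0.42² = 5.66893; data precision n/σ² = 13/1.96² = 3.38401.
Posterior precision = 5.66893 + 3.38401 = 9.05294.
Posterior mean = (5.66893·-0.06 + 3.38401·0.56) / 9.05294 = 0.172.

Posterior mean ≈ 0.172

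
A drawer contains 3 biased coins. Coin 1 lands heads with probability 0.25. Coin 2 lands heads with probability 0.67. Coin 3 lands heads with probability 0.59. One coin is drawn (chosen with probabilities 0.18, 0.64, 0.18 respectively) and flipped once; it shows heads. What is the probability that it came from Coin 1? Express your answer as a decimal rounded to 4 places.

P(heads|C1) = 0.25; P(heads|C2) = 0.67; P(heads|C3) = 0.59.
Prior × likelihood for each source: 0.18·0.25=0.04500, 0.64·0.67=0.4288, 0.18·0.59=0.1062. Summing gives P(heads) = 0.58000.
P(Coin 1 | heads) = 0.04500 / 0.58000 = 0.0776.

Posterior probability ≈ 0.0776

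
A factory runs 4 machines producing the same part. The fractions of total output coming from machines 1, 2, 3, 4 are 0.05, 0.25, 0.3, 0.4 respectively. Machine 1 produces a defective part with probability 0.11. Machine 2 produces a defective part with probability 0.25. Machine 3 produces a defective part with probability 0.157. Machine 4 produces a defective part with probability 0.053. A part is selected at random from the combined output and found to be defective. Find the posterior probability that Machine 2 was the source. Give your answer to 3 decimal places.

Posterior probability ≈ 0.459

Tabulate prior·likelihood by source: [1] prior 0.05, lik 0.11, product 0.005500; [2] prior 0.25, lik 0.25, product 0.06250; [3] prior 0.3, lik 0.157, product 0.04710; [4] prior 0.4, lik 0.053, product 0.02120.
Normalizing constant = 0.13630; the posterior for Machine 2 is its product over the sum, 0.06250/0.13630 = 0.459.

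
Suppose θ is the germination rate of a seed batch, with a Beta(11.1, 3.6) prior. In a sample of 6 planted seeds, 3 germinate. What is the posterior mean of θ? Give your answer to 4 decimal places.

Posterior mean ≈ 0.6812

Observing 3 successes and 3 failures updates Beta(11.1, 3.6) by adding the success and failure counts to the two shape parameters: α = 11.1+3 = 14.1, β = 3.6+3 = 6.6.
E[θ | data] = 14.1/(14.1+6.6) = 0.6812.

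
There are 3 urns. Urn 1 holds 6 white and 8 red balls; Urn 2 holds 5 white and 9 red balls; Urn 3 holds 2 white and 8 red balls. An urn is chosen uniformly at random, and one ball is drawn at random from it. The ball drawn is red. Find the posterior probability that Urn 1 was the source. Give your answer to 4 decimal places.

Tabulate prior·likelihood by source: [1] prior 0.333333, lik 0.5714, product 0.1905; [2] prior 0.333333, lik 0.6429, product 0.2143; [3] prior 0.333333, lik 0.8, product 0.2667.
Normalizing constant = 0.67143; the posterior for Urn 1 is its product over the sum, 0.1905/0.67143 = 0.2837.

Posterior probability ≈ 0.2837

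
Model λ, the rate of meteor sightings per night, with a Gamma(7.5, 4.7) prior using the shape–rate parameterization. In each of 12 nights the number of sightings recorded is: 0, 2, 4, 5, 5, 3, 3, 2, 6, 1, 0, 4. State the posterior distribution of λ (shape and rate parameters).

The Poisson likelihood adds the total count to the shape and the number of exposure periods to the rate. Here ∑xᵢ = 35 and n = 12, so shape 7.5→42.5 and rate 4.7→16.7.

Posterior: Gamma(shape=42.5, rate=16.7)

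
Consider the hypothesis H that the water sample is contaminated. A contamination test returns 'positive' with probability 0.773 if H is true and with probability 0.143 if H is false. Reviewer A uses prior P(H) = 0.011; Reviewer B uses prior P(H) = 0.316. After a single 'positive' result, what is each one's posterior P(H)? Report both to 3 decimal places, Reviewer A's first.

P('+'|H) = 0.773, P('+'|¬H) = 0.143.
Reviewer A: numerator 0.773·0.011 = 0.0085030; evidence = 0.0085030+0.143·0.989 = 0.14993; posterior = 0.057.
Reviewer B: numerator 0.773·0.316 = 0.24427; evidence = 0.24427+0.143·0.684 = 0.34208; posterior = 0.714.

Reviewer A: 0.057; Reviewer B: 0.714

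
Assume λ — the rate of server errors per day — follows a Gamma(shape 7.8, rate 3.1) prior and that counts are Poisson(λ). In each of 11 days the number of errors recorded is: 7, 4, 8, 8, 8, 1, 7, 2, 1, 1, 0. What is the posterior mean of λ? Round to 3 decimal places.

Posterior mean ≈ 3.887

Total count ∑xᵢ = 47 over n = 11 days.
Gamma is conjugate to the Poisson likelihood: posterior is Gamma(shape = 7.8+47 = 54.8, rate = 3.1+11 = 14.1).
Posterior mean = shape/rate = 54.8/14.1 = 3.887.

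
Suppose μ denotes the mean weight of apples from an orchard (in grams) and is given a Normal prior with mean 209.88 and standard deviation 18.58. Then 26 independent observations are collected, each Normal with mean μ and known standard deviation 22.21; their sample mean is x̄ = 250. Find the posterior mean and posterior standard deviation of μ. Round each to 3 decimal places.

With known σ, the Normal prior is conjugate. Weight on the data is w = (n/σ²)/(n/σ² + 1/τ₀²) = 0.0527080/(0.0527080+0.00289673) = 0.94790.
Posterior mean = w·x̄ + (1−w)·μ₀ = 0.94790·250 + 0.052095·209.88 = 247.910. Posterior variance = 1/(0.0527080+0.00289673) = 17.9841, so SD = 4.241.

Posterior mean ≈ 247.910; posterior SD ≈ 4.241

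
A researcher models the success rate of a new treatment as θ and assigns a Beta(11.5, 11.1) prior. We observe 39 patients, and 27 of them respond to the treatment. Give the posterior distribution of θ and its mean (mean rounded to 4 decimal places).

Posterior: Beta(38.5, 23.1); mean ≈ 0.6250

The binomial likelihood is conjugate to the Beta prior: with 27 successes and 12 failures, the posterior is Beta(11.5+27, 11.1+12) = Beta(38.5, 23.1).
Posterior mean = α/(α+β) = 38.5/61.6 = 0.6250.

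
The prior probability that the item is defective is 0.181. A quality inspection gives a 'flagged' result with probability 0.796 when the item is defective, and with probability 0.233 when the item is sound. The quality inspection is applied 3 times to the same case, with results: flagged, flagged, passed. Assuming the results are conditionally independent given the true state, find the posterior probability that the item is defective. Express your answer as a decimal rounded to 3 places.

Posterior P(H) ≈ 0.407

Let H be the event that the item is defective; start with P(H) = 0.181. P('flagged'|H) = 0.796, P('flagged'|¬H) = 0.233.
Update on result 1 ('flagged'): P(H) ← 0.796·0.1810 / (0.796·0.1810 + 0.233·0.8190) = 0.14408/0.33490 = 0.4302.
Update on result 2 ('flagged'): P(H) ← 0.796·0.4302 / (0.796·0.4302 + 0.233·0.5698) = 0.34244/0.47520 = 0.7206.
Update on result 3 ('passed'): P(H) ← 0.204·0.7206 / (0.204·0.7206 + 0.767·0.2794) = 0.14701/0.36129 = 0.4069.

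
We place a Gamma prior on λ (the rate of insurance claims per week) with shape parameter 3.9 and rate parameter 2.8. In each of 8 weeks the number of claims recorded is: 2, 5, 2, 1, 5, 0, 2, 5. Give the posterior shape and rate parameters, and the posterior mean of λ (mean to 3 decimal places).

Posterior: Gamma(shape=25.9, rate=10.8); mean ≈ 2.398

Total count ∑xᵢ = 22 over n = 8 weeks.
Gamma is conjugate to the Poisson likelihood: posterior is Gamma(shape = 3.9+22 = 25.9, rate = 2.8+8 = 10.8).
Posterior mean = shape/rate = 25.9/10.8 = 2.398.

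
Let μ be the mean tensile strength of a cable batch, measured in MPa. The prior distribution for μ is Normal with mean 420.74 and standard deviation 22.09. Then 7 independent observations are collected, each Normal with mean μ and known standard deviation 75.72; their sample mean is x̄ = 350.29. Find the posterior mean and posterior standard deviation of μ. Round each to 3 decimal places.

With known σ, the Normal prior is conjugate. Weight on the data is w = (n/σ²)/(n/σ² + 1/τ₀²) = 0.00122089/(0.00122089+0.00204931) = 0.37334.
Posterior mean = w·x̄ + (1−w)·μ₀ = 0.37334·350.29 + 0.62666·420.74 = 394.438. Posterior variance = 1/(0.00122089+0.00204931) = 305.791, so SD = 17.487.

Posterior mean ≈ 394.438; posterior SD ≈ 17.487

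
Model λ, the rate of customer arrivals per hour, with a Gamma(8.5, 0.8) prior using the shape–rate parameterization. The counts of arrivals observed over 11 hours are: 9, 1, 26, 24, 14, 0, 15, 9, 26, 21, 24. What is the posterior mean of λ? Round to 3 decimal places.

The Poisson likelihood adds the total count to the shape and the number of exposure periods to the rate. Here ∑xᵢ = 169 and n = 11, so shape 8.5→177.5 and rate 0.8→11.8.
E[λ | data] = 177.5/11.8 = 15.042.

Posterior mean ≈ 15.042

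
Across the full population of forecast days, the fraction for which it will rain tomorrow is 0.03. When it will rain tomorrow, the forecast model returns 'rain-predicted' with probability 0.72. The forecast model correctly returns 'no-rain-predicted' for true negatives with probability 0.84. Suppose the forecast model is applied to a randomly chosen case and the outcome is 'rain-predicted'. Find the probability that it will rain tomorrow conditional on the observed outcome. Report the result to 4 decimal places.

Write H for 'it will rain tomorrow'. Prior odds H:¬H = 0.03/0.97 = 0.030928. For the 'rain-predicted' outcome, the likelihood ratio is 0.72/0.16 = 4.5000.
Posterior odds = 0.030928 × 4.5000 = 0.13918, so P(H|E) = 0.13918/(1+0.13918) = 0.1222.

P(H | E) ≈ 0.1222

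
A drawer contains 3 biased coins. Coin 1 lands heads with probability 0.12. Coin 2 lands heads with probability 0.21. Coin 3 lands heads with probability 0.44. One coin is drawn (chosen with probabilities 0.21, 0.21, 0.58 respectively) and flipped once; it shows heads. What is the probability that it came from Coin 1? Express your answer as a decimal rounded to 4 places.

Posterior probability ≈ 0.0777

P(heads|C1) = 0.12; P(heads|C2) = 0.21; P(heads|C3) = 0.44.
Prior × likelihood for each source: 0.21·0.12=0.02520, 0.21·0.21=0.04410, 0.58·0.44=0.2552. Summing gives P(heads) = 0.32450.
P(Coin 1 | heads) = 0.02520 / 0.32450 = 0.0777.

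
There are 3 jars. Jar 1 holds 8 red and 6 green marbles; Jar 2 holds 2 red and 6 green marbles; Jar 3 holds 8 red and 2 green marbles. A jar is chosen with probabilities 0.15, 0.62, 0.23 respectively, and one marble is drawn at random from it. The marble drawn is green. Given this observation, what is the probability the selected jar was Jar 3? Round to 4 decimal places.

P(green|Jar 1) = 0.4286; P(green|Jar 2) = 0.75; P(green|Jar 3) = 0.2.
Prior × likelihood for each source: 0.15·0.4286=0.06429, 0.62·0.75=0.4650, 0.23·0.2=0.04600. Summing gives P(green) = 0.57529.
P(Jar 3 | green) = 0.04600 / 0.57529 = 0.0800.

Posterior probability ≈ 0.0800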